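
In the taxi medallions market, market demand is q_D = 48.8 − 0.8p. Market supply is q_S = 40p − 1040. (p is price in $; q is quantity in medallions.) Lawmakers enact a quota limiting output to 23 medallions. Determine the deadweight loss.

$12.63

In inverse form: demand p = 61 − 1.25q, supply p = 26 + 0.025q.
Competitive equilibrium: 61 − 1.25q = 26 + 0.025q → q* = 27.451, p* = 26.6863.
At q = 23: demand price = 61 − 1.25·23 = 32.25; supply price = 26 + 0.025·23 = 26.575.
Δq = 27.451 − 23 = 4.451; wedge = 32.25 − 26.575 = 5.675.
DWL = ½ × 4.451 × 5.675 = $12.63.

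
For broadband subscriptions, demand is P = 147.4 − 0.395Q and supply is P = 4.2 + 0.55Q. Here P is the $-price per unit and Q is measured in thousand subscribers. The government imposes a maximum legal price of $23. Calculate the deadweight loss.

Competitive equilibrium: 147.4 − 0.395Q = 4.2 + 0.55Q → Q* = 151.53439, P* = 87.54392.
At the ceiling P = 23, quantity supplied = (23 − 4.2)/0.55 = 34.18182.
Willingness to pay at Q' = 34.18182: 147.4 − 0.395·34.18182 = 133.89818.
ΔQ = 151.53439 − 34.18182 = 117.35257; wedge = 133.89818 − 23 = 110.89818.
Welfare loss = ½ × 117.35257 × 110.89818 = $6507.09 thousand.

$6507.09 thousand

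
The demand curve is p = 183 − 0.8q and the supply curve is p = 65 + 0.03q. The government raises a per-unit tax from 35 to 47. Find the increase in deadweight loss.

592.77

Competitive equilibrium: 183 − 0.8q = 65 + 0.03q → q* = 142.1687, p* = 69.2651.
For a per-unit tax t: Δq = t/0.83, so DWL = ½·t·(t/0.83) = t²/1.66.
At t = 35: DWL = 737.952. At t = 47: DWL = 1330.723.
Increase = 1330.723 − 737.952 = 592.77.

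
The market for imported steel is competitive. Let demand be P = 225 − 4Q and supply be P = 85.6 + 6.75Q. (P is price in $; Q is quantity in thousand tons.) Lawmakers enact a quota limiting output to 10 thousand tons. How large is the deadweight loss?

$47.33 thousand

Competitive equilibrium: 225 − 4Q = 85.6 + 6.75Q → Q* = 12.9674, P* = 173.1302.
At Q = 10: demand price = 225 − 4·10 = 185; supply price = 85.6 + 6.75·10 = 153.1.
ΔQ = 12.9674 − 10 = 2.9674; wedge = 185 − 153.1 = 31.9.
DWL = ½ × 2.9674 × 31.9 = $47.33 thousand.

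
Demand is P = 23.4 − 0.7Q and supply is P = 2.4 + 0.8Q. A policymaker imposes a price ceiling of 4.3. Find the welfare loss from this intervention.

Competitive equilibrium: 23.4 − 0.7Q = 2.4 + 0.8Q → Q* = 14, P* = 13.6.
At the ceiling P = 4.3, quantity supplied = (4.3 − 2.4)/0.8 = 2.375.
Willingness to pay at Q' = 2.375: 23.4 − 0.7·2.375 = 21.7375.
ΔQ = 14 − 2.375 = 11.625; wedge = 21.7375 − 4.3 = 17.4375.
The triangle = ½ × 11.625 × 17.4375 = 101.36.

101.36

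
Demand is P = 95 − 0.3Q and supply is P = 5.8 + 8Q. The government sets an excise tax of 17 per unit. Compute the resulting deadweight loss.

Competitive equilibrium: 95 − 0.3Q = 5.8 + 8Q → Q* = 10.747, P* = 91.7759.
With the tax, the buyer price exceeds the seller price by 17: (95 − 0.3Q) − (5.8 + 8Q) = 17 → Q' = 8.6988.
ΔQ = 10.747 − 8.6988 = 2.0482; the wedge equals the tax, 17.
Welfare loss = ½ × 2.0482 × 17 = 17.41.

17.41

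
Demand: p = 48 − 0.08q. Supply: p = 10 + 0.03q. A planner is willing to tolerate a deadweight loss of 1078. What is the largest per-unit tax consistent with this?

Competitive equilibrium: 48 − 0.08q = 10 + 0.03q → q* = 345.4545, p* = 20.3636.
A tax t gives Δq = t/0.11 and wedge t, so DWL = t²/0.22.
t²/0.22 = 1078 → t² = 237.16 → t = 15.4.

15.4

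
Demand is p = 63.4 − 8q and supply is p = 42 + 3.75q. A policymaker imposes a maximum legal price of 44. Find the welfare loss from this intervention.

9.75

Competitive equilibrium: 63.4 − 8q = 42 + 3.75q → q* = 1.8213, p* = 48.8298.
At the ceiling p = 44, quantity supplied = (44 − 42)/3.75 = 0.5333.
Willingness to pay at q' = 0.5333: 63.4 − 8·0.5333 = 59.1336.
Δq = 1.8213 − 0.5333 = 1.288; wedge = 59.1336 − 44 = 15.1336.
DWL = ½ × 1.288 × 15.1336 = 9.75.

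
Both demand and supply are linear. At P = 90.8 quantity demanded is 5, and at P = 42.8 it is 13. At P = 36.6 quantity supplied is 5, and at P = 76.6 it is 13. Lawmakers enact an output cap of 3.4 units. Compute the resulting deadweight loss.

Demand slope = (42.8 − 90.8)/(13 − 5) = −6, so P = 120.8 − 6Q.
Supply slope = (76.6 − 36.6)/(13 − 5) = 5, so P = 11.6 + 5Q.
Competitive equilibrium: 120.8 − 6Q = 11.6 + 5Q → Q* = 9.9273, P* = 61.2364.
At Q = 3.4: demand price = 120.8 − 6·3.4 = 100.4; supply price = 11.6 + 5·3.4 = 28.6.
ΔQ = 9.9273 − 3.4 = 6.5273; wedge = 100.4 − 28.6 = 71.8.
DWL = ½ × 6.5273 × 71.8 = 234.33.

234.33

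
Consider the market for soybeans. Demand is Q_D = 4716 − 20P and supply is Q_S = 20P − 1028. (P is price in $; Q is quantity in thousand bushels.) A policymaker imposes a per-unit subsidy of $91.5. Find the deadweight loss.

$41861.25 thousand

In inverse form: demand P = 235.8 − 0.05Q, supply P = 51.4 + 0.05Q.
Competitive equilibrium: 235.8 − 0.05Q = 51.4 + 0.05Q → Q* = 1844, P* = 143.6.
The subsidy lowers effective supply by 91.5: P = 0.05Q − 40.1.
New quantity: 235.8 − 0.05Q = 0.05Q − 40.1 → Q' = 2759.
Overproduction ΔQ = 2759 − 1844 = 915; wedge = subsidy = 91.5.
Welfare loss = ½ × 915 × 91.5 = $41861.25 thousand.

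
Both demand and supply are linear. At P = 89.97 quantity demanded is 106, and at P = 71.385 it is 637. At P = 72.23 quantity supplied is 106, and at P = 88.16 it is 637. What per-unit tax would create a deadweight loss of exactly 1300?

13

Demand slope = (71.385 − 89.97)/(637 − 106) = −0.035, so P = 93.68 − 0.035Q.
Supply slope = (88.16 − 72.23)/(637 − 106) = 0.03, so P = 69.05 + 0.03Q.
Competitive equilibrium: 93.68 − 0.035Q = 69.05 + 0.03Q → Q* = 378.9231, P* = 80.4177.
A tax t gives ΔQ = t/0.065 and wedge t, so DWL = t²/0.13.
t²/0.13 = 1300 → t² = 169 → t = 13.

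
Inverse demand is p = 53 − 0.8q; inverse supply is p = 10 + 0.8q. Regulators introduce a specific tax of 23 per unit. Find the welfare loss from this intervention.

Competitive equilibrium: 53 − 0.8q = 10 + 0.8q → q* = 26.875, p* = 31.5.
With the tax, the buyer price exceeds the seller price by 23: (53 − 0.8q) − (10 + 0.8q) = 23 → q' = 12.5.
Δq = 26.875 − 12.5 = 14.375; the wedge equals the tax, 23.
Deadweight loss = ½ × 14.375 × 23 = 165.31.

165.31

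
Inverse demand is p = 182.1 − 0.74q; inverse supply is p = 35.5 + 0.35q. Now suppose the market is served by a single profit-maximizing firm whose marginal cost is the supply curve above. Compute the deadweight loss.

1612.03

Competitive equilibrium: 182.1 − 0.74q = 35.5 + 0.35q → q* = 134.4954, p* = 82.5734.
Marginal revenue: MR = 182.1 − 1.48q. Set MR = MC: 182.1 − 1.48q = 35.5 + 0.35q → q_m = 80.1093.
Price p_m = 182.1 − 0.74·80.1093 = 122.8191; MC(q_m) = 35.5 + 0.35·80.1093 = 63.5383.
Competitive q* = 134.4954, so Δq = 54.3861; wedge = 122.8191 − 63.5383 = 59.2808.
Welfare loss = ½ × 54.3861 × 59.2808 = 1612.03.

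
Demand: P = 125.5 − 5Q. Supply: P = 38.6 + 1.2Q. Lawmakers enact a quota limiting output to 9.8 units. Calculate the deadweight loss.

Competitive equilibrium: 125.5 − 5Q = 38.6 + 1.2Q → Q* = 14.0161, P* = 55.4194.
At Q = 9.8: demand price = 125.5 − 5·9.8 = 76.5; supply price = 38.6 + 1.2·9.8 = 50.36.
ΔQ = 14.0161 − 9.8 = 4.2161; wedge = 76.5 − 50.36 = 26.14.
DWL = ½ × 4.2161 × 26.14 = 55.10.

55.10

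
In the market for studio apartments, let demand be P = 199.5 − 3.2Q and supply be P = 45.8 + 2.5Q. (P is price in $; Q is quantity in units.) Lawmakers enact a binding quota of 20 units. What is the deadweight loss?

$138.25

Competitive equilibrium: 199.5 − 3.2Q = 45.8 + 2.5Q → Q* = 26.9649, P* = 113.2123.
At Q = 20: demand price = 199.5 − 3.2·20 = 135.5; supply price = 45.8 + 2.5·20 = 95.8.
ΔQ = 26.9649 − 20 = 6.9649; wedge = 135.5 − 95.8 = 39.7.
Deadweight loss = ½ × 6.9649 × 39.7 = $138.25.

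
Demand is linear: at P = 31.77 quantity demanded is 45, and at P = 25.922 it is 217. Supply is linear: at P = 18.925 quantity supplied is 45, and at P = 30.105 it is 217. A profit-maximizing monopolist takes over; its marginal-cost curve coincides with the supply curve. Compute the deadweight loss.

98.78

Demand slope = (25.922 − 31.77)/(217 − 45) = −0.034, so P = 33.3 − 0.034Q.
Supply slope = (30.105 − 18.925)/(217 − 45) = 0.065, so P = 16 + 0.065Q.
Competitive equilibrium: 33.3 − 0.034Q = 16 + 0.065Q → Q* = 174.7475, P* = 27.3586.
Marginal revenue: MR = 33.3 − 0.068Q. Set MR = MC: 33.3 − 0.068Q = 16 + 0.065Q → Q_m = 130.0752.
Price P_m = 33.3 − 0.034·130.0752 = 28.8774; MC(Q_m) = 16 + 0.065·130.0752 = 24.4549.
Competitive Q* = 174.7475, so ΔQ = 44.6723; wedge = 28.8774 − 24.4549 = 4.4225.
Welfare loss = ½ × 44.6723 × 4.4225 = 98.78.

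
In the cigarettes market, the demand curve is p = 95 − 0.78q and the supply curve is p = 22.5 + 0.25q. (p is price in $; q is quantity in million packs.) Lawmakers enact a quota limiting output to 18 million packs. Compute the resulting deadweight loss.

$1413.44 million

Competitive equilibrium: 95 − 0.78q = 22.5 + 0.25q → q* = 70.3883, p* = 40.0971.
At q = 18: demand price = 95 − 0.78·18 = 80.96; supply price = 22.5 + 0.25·18 = 27.
Δq = 70.3883 − 18 = 52.3883; wedge = 80.96 − 27 = 53.96.
The triangle = ½ × 52.3883 × 53.96 = $1413.44 million.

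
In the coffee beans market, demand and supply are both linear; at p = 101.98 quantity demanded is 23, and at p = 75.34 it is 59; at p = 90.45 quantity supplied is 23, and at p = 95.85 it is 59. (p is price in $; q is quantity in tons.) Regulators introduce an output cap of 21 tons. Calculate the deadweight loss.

$99.53

Demand slope = (75.34 − 101.98)/(59 − 23) = −0.74, so p = 119 − 0.74q.
Supply slope = (95.85 − 90.45)/(59 − 23) = 0.15, so p = 87 + 0.15q.
Competitive equilibrium: 119 − 0.74q = 87 + 0.15q → q* = 35.9551, p* = 92.3933.
At q = 21: demand price = 119 − 0.74·21 = 103.46; supply price = 87 + 0.15·21 = 90.15.
Δq = 35.9551 − 21 = 14.9551; wedge = 103.46 − 90.15 = 13.31.
Deadweight loss = ½ × 14.9551 × 13.31 = $99.53.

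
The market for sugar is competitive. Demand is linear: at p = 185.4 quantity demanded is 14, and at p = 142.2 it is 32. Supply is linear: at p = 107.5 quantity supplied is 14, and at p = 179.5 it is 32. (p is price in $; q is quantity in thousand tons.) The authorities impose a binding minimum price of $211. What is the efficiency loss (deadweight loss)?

Demand slope = (142.2 − 185.4)/(32 − 14) = −2.4, so p = 219 − 2.4q.
Supply slope = (179.5 − 107.5)/(32 − 14) = 4, so p = 51.5 + 4q.
Competitive equilibrium: 219 − 2.4q = 51.5 + 4q → q* = 26.1719, p* = 156.1875.
At the floor p = 211, quantity demanded = (219 − 211)/2.4 = 3.3333.
Sellers' marginal cost at q' = 3.3333: 51.5 + 4·3.3333 = 64.8332.
Δq = 26.1719 − 3.3333 = 22.8386; wedge = 211 − 64.8332 = 146.1668.
DWL = ½ × 22.8386 × 146.1668 = $1669.12 thousand.

$1669.12 thousand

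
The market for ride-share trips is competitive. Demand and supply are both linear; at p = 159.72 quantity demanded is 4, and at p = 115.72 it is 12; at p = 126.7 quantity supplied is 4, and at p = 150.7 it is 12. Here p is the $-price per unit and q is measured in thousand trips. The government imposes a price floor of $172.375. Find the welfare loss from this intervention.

Demand slope = (115.72 − 159.72)/(12 − 4) = −5.5, so p = 181.72 − 5.5q.
Supply slope = (150.7 − 126.7)/(12 − 4) = 3, so p = 114.7 + 3q.
Competitive equilibrium: 181.72 − 5.5q = 114.7 + 3q → q* = 7.8847, p* = 138.3541.
At the floor p = 172.375, quantity demanded = (181.72 − 172.375)/5.5 = 1.6991.
Sellers' marginal cost at q' = 1.6991: 114.7 + 3·1.6991 = 119.7973.
Δq = 7.8847 − 1.6991 = 6.1856; wedge = 172.375 − 119.7973 = 52.5777.
Welfare loss = ½ × 6.1856 × 52.5777 = $162.61 thousand.

$162.61 thousand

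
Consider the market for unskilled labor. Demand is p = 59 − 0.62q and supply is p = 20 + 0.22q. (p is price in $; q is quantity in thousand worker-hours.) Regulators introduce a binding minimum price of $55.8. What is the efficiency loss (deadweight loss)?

$715.26 thousand

Competitive equilibrium: 59 − 0.62q = 20 + 0.22q → q* = 46.4286, p* = 30.2143.
At the floor p = 55.8, quantity demanded = (59 − 55.8)/0.62 = 5.1613.
Sellers' marginal cost at q' = 5.1613: 20 + 0.22·5.1613 = 21.1355.
Δq = 46.4286 − 5.1613 = 41.2673; wedge = 55.8 − 21.1355 = 34.6645.
Deadweight loss = ½ × 41.2673 × 34.6645 = $715.26 thousand.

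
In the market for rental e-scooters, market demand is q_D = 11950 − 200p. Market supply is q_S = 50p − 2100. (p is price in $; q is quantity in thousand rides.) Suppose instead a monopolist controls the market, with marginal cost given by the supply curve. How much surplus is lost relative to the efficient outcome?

$175.03 thousand

In inverse form: demand p = 59.75 − 0.005q, supply p = 42 + 0.02q.
Competitive equilibrium: 59.75 − 0.005q = 42 + 0.02q → q* = 710, p* = 56.2.
Marginal revenue: MR = 59.75 − 0.01q. Set MR = MC: 59.75 − 0.01q = 42 + 0.02q → q_m = 591.666667.
Price p_m = 59.75 − 0.005·591.666667 = 56.791667; MC(q_m) = 42 + 0.02·591.666667 = 53.833333.
Competitive q* = 710, so Δq = 118.333333; wedge = 56.791667 − 53.833333 = 2.958334.
Deadweight loss = ½ × 118.333333 × 2.958334 = $175.03 thousand.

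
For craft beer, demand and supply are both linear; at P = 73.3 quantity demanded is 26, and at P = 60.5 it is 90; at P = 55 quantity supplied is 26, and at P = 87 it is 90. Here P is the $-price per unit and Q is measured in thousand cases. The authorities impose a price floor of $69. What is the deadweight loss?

Demand slope = (60.5 − 73.3)/(90 − 26) = −0.2, so P = 78.5 − 0.2Q.
Supply slope = (87 − 55)/(90 − 26) = 0.5, so P = 42 + 0.5Q.
Competitive equilibrium: 78.5 − 0.2Q = 42 + 0.5Q → Q* = 52.1429, P* = 68.0714.
At the floor P = 69, quantity demanded = (78.5 − 69)/0.2 = 47.5.
Sellers' marginal cost at Q' = 47.5: 42 + 0.5·47.5 = 65.75.
ΔQ = 52.1429 − 47.5 = 4.6429; wedge = 69 − 65.75 = 3.25.
The triangle = ½ × 4.6429 × 3.25 = $7.54 thousand.

$7.54 thousand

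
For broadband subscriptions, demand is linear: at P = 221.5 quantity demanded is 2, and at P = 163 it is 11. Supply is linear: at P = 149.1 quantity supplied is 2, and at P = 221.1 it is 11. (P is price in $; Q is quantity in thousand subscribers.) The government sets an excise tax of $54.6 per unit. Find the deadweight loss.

Demand slope = (163 − 221.5)/(11 − 2) = −6.5, so P = 234.5 − 6.5Q.
Supply slope = (221.1 − 149.1)/(11 − 2) = 8, so P = 133.1 + 8Q.
Competitive equilibrium: 234.5 − 6.5Q = 133.1 + 8Q → Q* = 6.9931, P* = 189.0448.
With the tax, the buyer price exceeds the seller price by 54.6: (234.5 − 6.5Q) − (133.1 + 8Q) = 54.6 → Q' = 3.2276.
ΔQ = 6.9931 − 3.2276 = 3.7655; the wedge equals the tax, 54.6.
DWL = ½ × 3.7655 × 54.6 = $102.80 thousand.

$102.80 thousand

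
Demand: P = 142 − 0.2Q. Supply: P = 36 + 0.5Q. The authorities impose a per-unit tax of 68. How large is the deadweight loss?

Competitive equilibrium: 142 − 0.2Q = 36 + 0.5Q → Q* = 151.4286, P* = 111.7143.
With the tax, the buyer price exceeds the seller price by 68: (142 − 0.2Q) − (36 + 0.5Q) = 68 → Q' = 54.2857.
ΔQ = 151.4286 − 54.2857 = 97.1429; the wedge equals the tax, 68.
DWL = ½ × 97.1429 × 68 = 3302.86.

3302.86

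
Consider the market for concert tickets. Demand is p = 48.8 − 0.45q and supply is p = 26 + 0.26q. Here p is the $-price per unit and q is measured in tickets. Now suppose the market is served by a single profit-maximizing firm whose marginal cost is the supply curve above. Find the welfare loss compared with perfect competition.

$55.09

Competitive equilibrium: 48.8 − 0.45q = 26 + 0.26q → q* = 32.1127, p* = 34.3493.
Marginal revenue: MR = 48.8 − 0.9q. Set MR = MC: 48.8 − 0.9q = 26 + 0.26q → q_m = 19.6552.
Price p_m = 48.8 − 0.45·19.6552 = 39.9552; MC(q_m) = 26 + 0.26·19.6552 = 31.1104.
Competitive q* = 32.1127, so Δq = 12.4575; wedge = 39.9552 − 31.1104 = 8.8448.
The triangle = ½ × 12.4575 × 8.8448 = $55.09.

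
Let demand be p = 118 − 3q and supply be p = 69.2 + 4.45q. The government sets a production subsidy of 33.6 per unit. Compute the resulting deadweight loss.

Competitive equilibrium: 118 − 3q = 69.2 + 4.45q → q* = 6.5503, p* = 98.349.
The subsidy lowers effective supply by 33.6: p = 35.6 + 4.45q.
New quantity: 118 − 3q = 35.6 + 4.45q → q' = 11.0604.
Overproduction Δq = 11.0604 − 6.5503 = 4.5101; wedge = subsidy = 33.6.
The triangle = ½ × 4.5101 × 33.6 = 75.77.

75.77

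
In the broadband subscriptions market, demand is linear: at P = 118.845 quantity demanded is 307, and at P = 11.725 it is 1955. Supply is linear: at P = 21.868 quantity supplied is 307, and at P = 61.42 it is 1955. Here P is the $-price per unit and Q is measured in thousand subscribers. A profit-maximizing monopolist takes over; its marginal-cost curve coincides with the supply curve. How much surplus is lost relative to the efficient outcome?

Demand slope = (11.725 − 118.845)/(1955 − 307) = −0.065, so P = 138.8 − 0.065Q.
Supply slope = (61.42 − 21.868)/(1955 − 307) = 0.024, so P = 14.5 + 0.024Q.
Competitive equilibrium: 138.8 − 0.065Q = 14.5 + 0.024Q → Q* = 1396.6292, P* = 48.0191.
Marginal revenue: MR = 138.8 − 0.13Q. Set MR = MC: 138.8 − 0.13Q = 14.5 + 0.024Q → Q_m = 807.1429.
Price P_m = 138.8 − 0.065·807.1429 = 86.3357; MC(Q_m) = 14.5 + 0.024·807.1429 = 33.8714.
Competitive Q* = 1396.6292, so ΔQ = 589.4863; wedge = 86.3357 − 33.8714 = 52.4643.
Welfare loss = ½ × 589.4863 × 52.4643 = $15463.49 thousand.

$15463.49 thousand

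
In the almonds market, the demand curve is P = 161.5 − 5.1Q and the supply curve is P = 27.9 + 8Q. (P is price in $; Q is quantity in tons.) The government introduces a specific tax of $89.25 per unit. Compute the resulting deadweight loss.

$304.03

Competitive equilibrium: 161.5 − 5.1Q = 27.9 + 8Q → Q* = 10.1985, P* = 109.4878.
With the tax, the buyer price exceeds the seller price by 89.25: (161.5 − 5.1Q) − (27.9 + 8Q) = 89.25 → Q' = 3.3855.
ΔQ = 10.1985 − 3.3855 = 6.813; the wedge equals the tax, 89.25.
Welfare loss = ½ × 6.813 × 89.25 = $304.03.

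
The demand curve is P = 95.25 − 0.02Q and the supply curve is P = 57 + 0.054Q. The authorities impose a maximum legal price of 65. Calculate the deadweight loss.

Competitive equilibrium: 95.25 − 0.02Q = 57 + 0.054Q → Q* = 516.8919, P* = 84.9122.
At the ceiling P = 65, quantity supplied = (65 − 57)/0.054 = 148.1481.
Willingness to pay at Q' = 148.1481: 95.25 − 0.02·148.1481 = 92.287.
ΔQ = 516.8919 − 148.1481 = 368.7438; wedge = 92.287 − 65 = 27.287.
The triangle = ½ × 368.7438 × 27.287 = 5030.96.

5030.96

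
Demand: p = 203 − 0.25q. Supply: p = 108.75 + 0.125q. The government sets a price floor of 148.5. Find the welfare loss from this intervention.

Competitive equilibrium: 203 − 0.25q = 108.75 + 0.125q → q* = 251.3333, p* = 140.1667.
At the floor p = 148.5, quantity demanded = (203 − 148.5)/0.25 = 218.
Sellers' marginal cost at q' = 218: 108.75 + 0.125·218 = 136.
Δq = 251.3333 − 218 = 33.3333; wedge = 148.5 − 136 = 12.5.
Welfare loss = ½ × 33.3333 × 12.5 = 208.33.

208.33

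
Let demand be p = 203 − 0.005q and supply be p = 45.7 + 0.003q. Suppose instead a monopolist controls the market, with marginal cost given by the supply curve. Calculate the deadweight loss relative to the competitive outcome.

228765.625

Competitive equilibrium: 203 − 0.005q = 45.7 + 0.003q → q* = 19662.5, p* = 104.6875.
Marginal revenue: MR = 203 − 0.01q. Set MR = MC: 203 − 0.01q = 45.7 + 0.003q → q_m = 12100.
Price p_m = 203 − 0.005·12100 = 142.5; MC(q_m) = 45.7 + 0.003·12100 = 82.
Competitive q* = 19662.5, so Δq = 7562.5; wedge = 142.5 − 82 = 60.5.
Deadweight loss = ½ × 7562.5 × 60.5 = 228765.625.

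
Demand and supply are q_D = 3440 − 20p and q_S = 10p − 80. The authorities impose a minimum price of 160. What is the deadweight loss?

54613.33

In inverse form: demand p = 172 − 0.05q, supply p = 8 + 0.1q.
Competitive equilibrium: 172 − 0.05q = 8 + 0.1q → q* = 1093.3333, p* = 117.3333.
At the floor p = 160, quantity demanded = (172 − 160)/0.05 = 240.
Sellers' marginal cost at q' = 240: 8 + 0.1·240 = 32.
Δq = 1093.3333 − 240 = 853.3333; wedge = 160 − 32 = 128.
The triangle = ½ × 853.3333 × 128 = 54613.33.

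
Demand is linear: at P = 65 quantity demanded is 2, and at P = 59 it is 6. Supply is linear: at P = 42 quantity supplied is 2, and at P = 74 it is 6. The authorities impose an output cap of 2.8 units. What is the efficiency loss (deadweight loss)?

Demand slope = (59 − 65)/(6 − 2) = −1.5, so P = 68 − 1.5Q.
Supply slope = (74 − 42)/(6 − 2) = 8, so P = 26 + 8Q.
Competitive equilibrium: 68 − 1.5Q = 26 + 8Q → Q* = 4.4211, P* = 61.3684.
At Q = 2.8: demand price = 68 − 1.5·2.8 = 63.8; supply price = 26 + 8·2.8 = 48.4.
ΔQ = 4.4211 − 2.8 = 1.6211; wedge = 63.8 − 48.4 = 15.4.
Deadweight loss = ½ × 1.6211 × 15.4 = 12.48.

12.48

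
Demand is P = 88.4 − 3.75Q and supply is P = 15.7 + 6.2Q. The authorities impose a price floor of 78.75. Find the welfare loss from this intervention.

111.46

Competitive equilibrium: 88.4 − 3.75Q = 15.7 + 6.2Q → Q* = 7.3065, P* = 61.0005.
At the floor P = 78.75, quantity demanded = (88.4 − 78.75)/3.75 = 2.5733.
Sellers' marginal cost at Q' = 2.5733: 15.7 + 6.2·2.5733 = 31.6545.
ΔQ = 7.3065 − 2.5733 = 4.7332; wedge = 78.75 − 31.6545 = 47.0955.
The triangle = ½ × 4.7332 × 47.0955 = 111.46.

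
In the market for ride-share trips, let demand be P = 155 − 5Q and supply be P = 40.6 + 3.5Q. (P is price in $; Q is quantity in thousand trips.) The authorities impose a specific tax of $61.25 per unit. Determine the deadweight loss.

$220.68 thousand

Competitive equilibrium: 155 − 5Q = 40.6 + 3.5Q → Q* = 13.4588, P* = 87.7059.
With the tax, the buyer price exceeds the seller price by 61.25: (155 − 5Q) − (40.6 + 3.5Q) = 61.25 → Q' = 6.2529.
ΔQ = 13.4588 − 6.2529 = 7.2059; the wedge equals the tax, 61.25.
Deadweight loss = ½ × 7.2059 × 61.25 = $220.68 thousand.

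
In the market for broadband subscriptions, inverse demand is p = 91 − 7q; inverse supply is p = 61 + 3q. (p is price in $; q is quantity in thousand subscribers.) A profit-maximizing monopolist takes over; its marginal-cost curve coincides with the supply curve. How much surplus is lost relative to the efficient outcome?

$7.63 thousand

Competitive equilibrium: 91 − 7q = 61 + 3q → q* = 3, p* = 70.
Marginal revenue: MR = 91 − 14q. Set MR = MC: 91 − 14q = 61 + 3q → q_m = 1.7647.
Price p_m = 91 − 7·1.7647 = 78.6471; MC(q_m) = 61 + 3·1.7647 = 66.2941.
Competitive q* = 3, so Δq = 1.2353; wedge = 78.6471 − 66.2941 = 12.353.
DWL = ½ × 1.2353 × 12.353 = $7.63 thousand.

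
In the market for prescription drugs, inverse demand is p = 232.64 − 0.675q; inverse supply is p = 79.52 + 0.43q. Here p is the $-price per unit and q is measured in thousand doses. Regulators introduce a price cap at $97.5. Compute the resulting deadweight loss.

$5172.37 thousand

Competitive equilibrium: 232.64 − 0.675q = 79.52 + 0.43q → q* = 138.5701, p* = 139.1052.
At the ceiling p = 97.5, quantity supplied = (97.5 − 79.52)/0.43 = 41.814.
Willingness to pay at q' = 41.814: 232.64 − 0.675·41.814 = 204.4156.
Δq = 138.5701 − 41.814 = 96.7561; wedge = 204.4156 − 97.5 = 106.9156.
Deadweight loss = ½ × 96.7561 × 106.9156 = $5172.37 thousand.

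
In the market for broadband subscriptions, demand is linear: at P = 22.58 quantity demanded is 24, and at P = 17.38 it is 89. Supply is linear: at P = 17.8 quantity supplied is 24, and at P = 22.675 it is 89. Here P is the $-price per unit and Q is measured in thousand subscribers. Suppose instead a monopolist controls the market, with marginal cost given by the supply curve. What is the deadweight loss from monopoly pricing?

$27.01 thousand

Demand slope = (17.38 − 22.58)/(89 − 24) = −0.08, so P = 24.5 − 0.08Q.
Supply slope = (22.675 − 17.8)/(89 − 24) = 0.075, so P = 16 + 0.075Q.
Competitive equilibrium: 24.5 − 0.08Q = 16 + 0.075Q → Q* = 54.8387, P* = 20.1129.
Marginal revenue: MR = 24.5 − 0.16Q. Set MR = MC: 24.5 − 0.16Q = 16 + 0.075Q → Q_m = 36.1702.
Price P_m = 24.5 − 0.08·36.1702 = 21.6064; MC(Q_m) = 16 + 0.075·36.1702 = 18.7128.
Competitive Q* = 54.8387, so ΔQ = 18.6685; wedge = 21.6064 − 18.7128 = 2.8936.
Deadweight loss = ½ × 18.6685 × 2.8936 = $27.01 thousand.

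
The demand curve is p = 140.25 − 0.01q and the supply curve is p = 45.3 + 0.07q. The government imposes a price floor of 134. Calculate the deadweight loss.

Competitive equilibrium: 140.25 − 0.01q = 45.3 + 0.07q → q* = 1186.875, p* = 128.3813.
At the floor p = 134, quantity demanded = (140.25 − 134)/0.01 = 625.
Sellers' marginal cost at q' = 625: 45.3 + 0.07·625 = 89.05.
Δq = 1186.875 − 625 = 561.875; wedge = 134 − 89.05 = 44.95.
Deadweight loss = ½ × 561.875 × 44.95 = 12628.14.

12628.14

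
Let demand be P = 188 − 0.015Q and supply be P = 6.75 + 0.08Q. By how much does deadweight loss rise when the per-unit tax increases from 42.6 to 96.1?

Competitive equilibrium: 188 − 0.015Q = 6.75 + 0.08Q → Q* = 1907.8947, P* = 159.3816.
For a per-unit tax t: ΔQ = t/0.095, so DWL = ½·t·(t/0.095) = t²/0.19.
At t = 42.6: DWL = 9551.368. At t = 96.1: DWL = 48606.368.
Increase = 48606.368 − 9551.368 = 39055.

39055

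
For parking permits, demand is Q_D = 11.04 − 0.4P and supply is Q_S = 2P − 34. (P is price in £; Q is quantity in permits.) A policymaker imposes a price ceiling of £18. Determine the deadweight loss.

£3.53

In inverse form: demand P = 27.6 − 2.5Q, supply P = 17 + 0.5Q.
Competitive equilibrium: 27.6 − 2.5Q = 17 + 0.5Q → Q* = 3.5333, P* = 18.7667.
At the ceiling P = 18, quantity supplied = (18 − 17)/0.5 = 2.
Willingness to pay at Q' = 2: 27.6 − 2.5·2 = 22.6.
ΔQ = 3.5333 − 2 = 1.5333; wedge = 22.6 − 18 = 4.6.
Deadweight loss = ½ × 1.5333 × 4.6 = £3.53.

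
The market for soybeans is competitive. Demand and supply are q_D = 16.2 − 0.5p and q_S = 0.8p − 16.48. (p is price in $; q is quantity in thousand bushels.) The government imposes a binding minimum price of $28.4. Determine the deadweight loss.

In inverse form: demand p = 32.4 − 2q, supply p = 20.6 + 1.25q.
Competitive equilibrium: 32.4 − 2q = 20.6 + 1.25q → q* = 3.6308, p* = 25.1385.
At the floor p = 28.4, quantity demanded = (32.4 − 28.4)/2 = 2.
Sellers' marginal cost at q' = 2: 20.6 + 1.25·2 = 23.1.
Δq = 3.6308 − 2 = 1.6308; wedge = 28.4 − 23.1 = 5.3.
DWL = ½ × 1.6308 × 5.3 = $4.32 thousand.

$4.32 thousand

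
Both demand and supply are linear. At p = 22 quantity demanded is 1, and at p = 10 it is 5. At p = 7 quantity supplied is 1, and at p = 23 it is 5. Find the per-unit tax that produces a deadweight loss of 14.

Demand slope = (10 − 22)/(5 − 1) = −3, so p = 25 − 3q.
Supply slope = (23 − 7)/(5 − 1) = 4, so p = 3 + 4q.
Competitive equilibrium: 25 − 3q = 3 + 4q → q* = 3.1429, p* = 15.5714.
A tax t gives Δq = t/7 and wedge t, so DWL = t²/14.
t²/14 = 14 → t² = 196 → t = 14.

14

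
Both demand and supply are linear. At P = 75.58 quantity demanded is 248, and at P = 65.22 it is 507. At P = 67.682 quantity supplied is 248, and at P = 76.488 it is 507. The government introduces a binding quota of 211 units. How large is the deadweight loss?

764.35

Demand slope = (65.22 − 75.58)/(507 − 248) = −0.04, so P = 85.5 − 0.04Q.
Supply slope = (76.488 − 67.682)/(507 − 248) = 0.034, so P = 59.25 + 0.034Q.
Competitive equilibrium: 85.5 − 0.04Q = 59.25 + 0.034Q → Q* = 354.7297, P* = 71.3108.
At Q = 211: demand price = 85.5 − 0.04·211 = 77.06; supply price = 59.25 + 0.034·211 = 66.424.
ΔQ = 354.7297 − 211 = 143.7297; wedge = 77.06 − 66.424 = 10.636.
The triangle = ½ × 143.7297 × 10.636 = 764.35.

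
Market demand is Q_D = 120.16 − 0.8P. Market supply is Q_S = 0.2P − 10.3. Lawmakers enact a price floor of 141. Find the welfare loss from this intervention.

222.18

In inverse form: demand P = 150.2 − 1.25Q, supply P = 51.5 + 5Q.
Competitive equilibrium: 150.2 − 1.25Q = 51.5 + 5Q → Q* = 15.792, P* = 130.46.
At the floor P = 141, quantity demanded = (150.2 − 141)/1.25 = 7.36.
Sellers' marginal cost at Q' = 7.36: 51.5 + 5·7.36 = 88.3.
ΔQ = 15.792 − 7.36 = 8.432; wedge = 141 − 88.3 = 52.7.
DWL = ½ × 8.432 × 52.7 = 222.18.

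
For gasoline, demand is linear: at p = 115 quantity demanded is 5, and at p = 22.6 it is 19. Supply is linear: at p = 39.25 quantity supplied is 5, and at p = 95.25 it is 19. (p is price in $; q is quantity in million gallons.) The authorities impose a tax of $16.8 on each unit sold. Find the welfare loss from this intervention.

Demand slope = (22.6 − 115)/(19 − 5) = −6.6, so p = 148 − 6.6q.
Supply slope = (95.25 − 39.25)/(19 − 5) = 4, so p = 19.25 + 4q.
Competitive equilibrium: 148 − 6.6q = 19.25 + 4q → q* = 12.1462, p* = 67.8349.
With the tax, the buyer price exceeds the seller price by 16.8: (148 − 6.6q) − (19.25 + 4q) = 16.8 → q' = 10.5613.
Δq = 12.1462 − 10.5613 = 1.5849; the wedge equals the tax, 16.8.
The triangle = ½ × 1.5849 × 16.8 = $13.31 million.

$13.31 million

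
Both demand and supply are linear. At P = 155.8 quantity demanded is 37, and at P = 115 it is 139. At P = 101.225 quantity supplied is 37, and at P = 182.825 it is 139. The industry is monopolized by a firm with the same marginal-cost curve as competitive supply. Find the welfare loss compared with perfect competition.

Demand slope = (115 − 155.8)/(139 − 37) = −0.4, so P = 170.6 − 0.4Q.
Supply slope = (182.825 − 101.225)/(139 − 37) = 0.8, so P = 71.625 + 0.8Q.
Competitive equilibrium: 170.6 − 0.4Q = 71.625 + 0.8Q → Q* = 82.4792, P* = 137.6083.
Marginal revenue: MR = 170.6 − 0.8Q. Set MR = MC: 170.6 − 0.8Q = 71.625 + 0.8Q → Q_m = 61.8594.
Price P_m = 170.6 − 0.4·61.8594 = 145.8562; MC(Q_m) = 71.625 + 0.8·61.8594 = 121.1125.
Competitive Q* = 82.4792, so ΔQ = 20.6198; wedge = 145.8562 − 121.1125 = 24.7437.
Deadweight loss = ½ × 20.6198 × 24.7437 = 255.11.

255.11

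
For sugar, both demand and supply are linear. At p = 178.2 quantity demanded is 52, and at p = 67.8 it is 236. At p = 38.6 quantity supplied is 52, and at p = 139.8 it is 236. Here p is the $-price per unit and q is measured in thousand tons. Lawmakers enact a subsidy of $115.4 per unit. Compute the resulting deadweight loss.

$5790.07 thousand

Demand slope = (67.8 − 178.2)/(236 − 52) = −0.6, so p = 209.4 − 0.6q.
Supply slope = (139.8 − 38.6)/(236 − 52) = 0.55, so p = 10 + 0.55q.
Competitive equilibrium: 209.4 − 0.6q = 10 + 0.55q → q* = 173.3913, p* = 105.3652.
The subsidy lowers effective supply by 115.4: p = 0.55q − 105.4.
New quantity: 209.4 − 0.6q = 0.55q − 105.4 → q' = 273.7391.
Overproduction Δq = 273.7391 − 173.3913 = 100.3478; wedge = subsidy = 115.4.
Deadweight loss = ½ × 100.3478 × 115.4 = $5790.07 thousand.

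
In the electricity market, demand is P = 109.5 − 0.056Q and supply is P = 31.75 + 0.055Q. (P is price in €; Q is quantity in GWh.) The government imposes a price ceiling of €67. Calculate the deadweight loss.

€196.76

Competitive equilibrium: 109.5 − 0.056Q = 31.75 + 0.055Q → Q* = 700.4505, P* = 70.2748.
At the ceiling P = 67, quantity supplied = (67 − 31.75)/0.055 = 640.9091.
Willingness to pay at Q' = 640.9091: 109.5 − 0.056·640.9091 = 73.6091.
ΔQ = 700.4505 − 640.9091 = 59.5414; wedge = 73.6091 − 67 = 6.6091.
Welfare loss = ½ × 59.5414 × 6.6091 = €196.76.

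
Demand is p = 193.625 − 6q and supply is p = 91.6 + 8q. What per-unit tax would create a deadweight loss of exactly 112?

Competitive equilibrium: 193.625 − 6q = 91.6 + 8q → q* = 7.2875, p* = 149.9.
A tax t gives Δq = t/14 and wedge t, so DWL = t²/28.
t²/28 = 112 → t² = 3136 → t = 56.

56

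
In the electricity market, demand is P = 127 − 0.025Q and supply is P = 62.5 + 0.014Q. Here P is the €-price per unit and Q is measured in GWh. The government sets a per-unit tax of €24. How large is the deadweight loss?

Competitive equilibrium: 127 − 0.025Q = 62.5 + 0.014Q → Q* = 1653.8462, P* = 85.6538.
With the tax, the buyer price exceeds the seller price by 24: (127 − 0.025Q) − (62.5 + 0.014Q) = 24 → Q' = 1038.4615.
ΔQ = 1653.8462 − 1038.4615 = 615.3847; the wedge equals the tax, 24.
DWL = ½ × 615.3847 × 24 = €7384.62.

€7384.62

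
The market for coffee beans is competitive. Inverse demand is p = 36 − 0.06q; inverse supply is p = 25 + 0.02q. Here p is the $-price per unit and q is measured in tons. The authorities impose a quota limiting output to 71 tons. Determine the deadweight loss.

Competitive equilibrium: 36 − 0.06q = 25 + 0.02q → q* = 137.5, p* = 27.75.
At q = 71: demand price = 36 − 0.06·71 = 31.74; supply price = 25 + 0.02·71 = 26.42.
Δq = 137.5 − 71 = 66.5; wedge = 31.74 − 26.42 = 5.32.
The triangle = ½ × 66.5 × 5.32 = $176.89.

$176.89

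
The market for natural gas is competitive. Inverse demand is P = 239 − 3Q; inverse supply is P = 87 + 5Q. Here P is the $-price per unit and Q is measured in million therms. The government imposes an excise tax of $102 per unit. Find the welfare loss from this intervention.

Competitive equilibrium: 239 − 3Q = 87 + 5Q → Q* = 19, P* = 182.
With the tax, the buyer price exceeds the seller price by 102: (239 − 3Q) − (87 + 5Q) = 102 → Q' = 6.25.
ΔQ = 19 − 6.25 = 12.75; the wedge equals the tax, 102.
DWL = ½ × 12.75 × 102 = $650.25 million.

$650.25 million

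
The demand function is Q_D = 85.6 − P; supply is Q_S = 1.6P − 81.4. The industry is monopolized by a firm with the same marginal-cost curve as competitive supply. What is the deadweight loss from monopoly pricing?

53.84

In inverse form: demand P = 85.6 − Q, supply P = 50.875 + 0.625Q.
Competitive equilibrium: 85.6 − Q = 50.875 + 0.625Q → Q* = 21.3692, P* = 64.2308.
Marginal revenue: MR = 85.6 − 2Q. Set MR = MC: 85.6 − 2Q = 50.875 + 0.625Q → Q_m = 13.2286.
Price P_m = 85.6 − 1·13.2286 = 72.3714; MC(Q_m) = 50.875 + 0.625·13.2286 = 59.1429.
Competitive Q* = 21.3692, so ΔQ = 8.1406; wedge = 72.3714 − 59.1429 = 13.2285.
Deadweight loss = ½ × 8.1406 × 13.2285 = 53.84.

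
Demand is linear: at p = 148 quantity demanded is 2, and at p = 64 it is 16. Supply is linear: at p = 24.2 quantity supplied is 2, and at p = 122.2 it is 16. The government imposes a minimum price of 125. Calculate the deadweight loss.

210.43

Demand slope = (64 − 148)/(16 − 2) = −6, so p = 160 − 6q.
Supply slope = (122.2 − 24.2)/(16 − 2) = 7, so p = 10.2 + 7q.
Competitive equilibrium: 160 − 6q = 10.2 + 7q → q* = 11.5231, p* = 90.8615.
At the floor p = 125, quantity demanded = (160 − 125)/6 = 5.8333.
Sellers' marginal cost at q' = 5.8333: 10.2 + 7·5.8333 = 51.0331.
Δq = 11.5231 − 5.8333 = 5.6898; wedge = 125 − 51.0331 = 73.9669.
The triangle = ½ × 5.6898 × 73.9669 = 210.43.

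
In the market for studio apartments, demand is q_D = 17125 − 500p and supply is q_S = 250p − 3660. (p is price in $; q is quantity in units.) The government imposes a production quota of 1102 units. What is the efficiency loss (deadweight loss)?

In inverse form: demand p = 34.25 − 0.002q, supply p = 14.64 + 0.004q.
Competitive equilibrium: 34.25 − 0.002q = 14.64 + 0.004q → q* = 3268.3333, p* = 27.7133.
At q = 1102: demand price = 34.25 − 0.002·1102 = 32.046; supply price = 14.64 + 0.004·1102 = 19.048.
Δq = 3268.3333 − 1102 = 2166.3333; wedge = 32.046 − 19.048 = 12.998.
Deadweight loss = ½ × 2166.3333 × 12.998 = $14079.

$14079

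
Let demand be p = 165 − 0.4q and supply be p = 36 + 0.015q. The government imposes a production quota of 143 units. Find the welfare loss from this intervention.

Competitive equilibrium: 165 − 0.4q = 36 + 0.015q → q* = 310.8434, p* = 40.6627.
At q = 143: demand price = 165 − 0.4·143 = 107.8; supply price = 36 + 0.015·143 = 38.145.
Δq = 310.8434 − 143 = 167.8434; wedge = 107.8 − 38.145 = 69.655.
DWL = ½ × 167.8434 × 69.655 = 5845.57.

5845.57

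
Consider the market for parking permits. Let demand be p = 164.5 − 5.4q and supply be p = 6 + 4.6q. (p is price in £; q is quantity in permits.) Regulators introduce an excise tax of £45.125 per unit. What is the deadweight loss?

Competitive equilibrium: 164.5 − 5.4q = 6 + 4.6q → q* = 15.85, p* = 78.91.
With the tax, the buyer price exceeds the seller price by 45.125: (164.5 − 5.4q) − (6 + 4.6q) = 45.125 → q' = 11.3375.
Δq = 15.85 − 11.3375 = 4.5125; the wedge equals the tax, 45.125.
DWL = ½ × 4.5125 × 45.125 = £101.81.

£101.81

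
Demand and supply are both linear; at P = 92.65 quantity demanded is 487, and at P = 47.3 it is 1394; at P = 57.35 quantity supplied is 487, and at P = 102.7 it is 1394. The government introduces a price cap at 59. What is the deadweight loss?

Demand slope = (47.3 − 92.65)/(1394 − 487) = −0.05, so P = 117 − 0.05Q.
Supply slope = (102.7 − 57.35)/(1394 − 487) = 0.05, so P = 33 + 0.05Q.
Competitive equilibrium: 117 − 0.05Q = 33 + 0.05Q → Q* = 840, P* = 75.
At the ceiling P = 59, quantity supplied = (59 − 33)/0.05 = 520.
Willingness to pay at Q' = 520: 117 − 0.05·520 = 91.
ΔQ = 840 − 520 = 320; wedge = 91 − 59 = 32.
DWL = ½ × 320 × 32 = 5120.

5120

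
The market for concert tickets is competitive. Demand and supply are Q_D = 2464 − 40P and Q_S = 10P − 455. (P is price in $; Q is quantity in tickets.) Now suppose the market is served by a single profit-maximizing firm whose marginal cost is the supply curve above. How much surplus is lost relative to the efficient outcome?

In inverse form: demand P = 61.6 − 0.025Q, supply P = 45.5 + 0.1Q.
Competitive equilibrium: 61.6 − 0.025Q = 45.5 + 0.1Q → Q* = 128.8, P* = 58.38.
Marginal revenue: MR = 61.6 − 0.05Q. Set MR = MC: 61.6 − 0.05Q = 45.5 + 0.1Q → Q_m = 107.3333.
Price P_m = 61.6 − 0.025·107.3333 = 58.9167; MC(Q_m) = 45.5 + 0.1·107.3333 = 56.2333.
Competitive Q* = 128.8, so ΔQ = 21.4667; wedge = 58.9167 − 56.2333 = 2.6834.
Welfare loss = ½ × 21.4667 × 2.6834 = $28.80.

$28.80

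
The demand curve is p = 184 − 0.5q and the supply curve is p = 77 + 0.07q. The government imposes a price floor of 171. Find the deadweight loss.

Competitive equilibrium: 184 − 0.5q = 77 + 0.07q → q* = 187.7193, p* = 90.1404.
At the floor p = 171, quantity demanded = (184 − 171)/0.5 = 26.
Sellers' marginal cost at q' = 26: 77 + 0.07·26 = 78.82.
Δq = 187.7193 − 26 = 161.7193; wedge = 171 − 78.82 = 92.18.
The triangle = ½ × 161.7193 × 92.18 = 7453.64.

7453.64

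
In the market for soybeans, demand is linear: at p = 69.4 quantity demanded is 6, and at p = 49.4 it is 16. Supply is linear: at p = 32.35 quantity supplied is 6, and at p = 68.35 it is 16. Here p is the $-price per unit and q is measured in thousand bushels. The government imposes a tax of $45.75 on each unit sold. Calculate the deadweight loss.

Demand slope = (49.4 − 69.4)/(16 − 6) = −2, so p = 81.4 − 2q.
Supply slope = (68.35 − 32.35)/(16 − 6) = 3.6, so p = 10.75 + 3.6q.
Competitive equilibrium: 81.4 − 2q = 10.75 + 3.6q → q* = 12.6161, p* = 56.1679.
With the tax, the buyer price exceeds the seller price by 45.75: (81.4 − 2q) − (10.75 + 3.6q) = 45.75 → q' = 4.4464.
Δq = 12.6161 − 4.4464 = 8.1697; the wedge equals the tax, 45.75.
DWL = ½ × 8.1697 × 45.75 = $186.88 thousand.

$186.88 thousand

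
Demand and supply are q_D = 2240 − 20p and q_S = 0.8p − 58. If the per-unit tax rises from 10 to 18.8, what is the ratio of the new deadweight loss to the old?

3.5344

In inverse form: demand p = 112 − 0.05q, supply p = 72.5 + 1.25q.
Competitive equilibrium: 112 − 0.05q = 72.5 + 1.25q → q* = 30.3846, p* = 110.4808.
For a per-unit tax t: Δq = t/1.3, so DWL = ½·t·(t/1.3) = t²/2.6.
At t = 10: DWL = 38.462. At t = 18.8: DWL = 135.938.
Ratio = (18.8/10)² = 3.5344.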